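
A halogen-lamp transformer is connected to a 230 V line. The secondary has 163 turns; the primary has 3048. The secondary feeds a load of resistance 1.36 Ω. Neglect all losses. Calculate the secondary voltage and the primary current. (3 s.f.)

V_s ≈ 12.3 V, I_p ≈ 0.484 A

V_s = V_p × N_s/N_p = 230 × 163/3048 = 12.300 V.
I_s = V_s/R = 12.300/1.36 = 9.0440 A.
I_p = I_s × N_s/N_p = 9.0440 × 163/3048 = 0.484 A.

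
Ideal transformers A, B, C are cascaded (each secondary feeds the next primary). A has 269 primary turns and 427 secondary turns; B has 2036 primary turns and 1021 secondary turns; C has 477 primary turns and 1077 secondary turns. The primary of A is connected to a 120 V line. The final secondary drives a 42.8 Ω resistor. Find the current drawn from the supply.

I_supply ≈ 9.06 A

Secondary of A: V = 120.00 × 427/269 = 190.48 V.
Secondary of B: V = 190.48 × 1021/2036 = 95.522 V.
Secondary of C: V = 95.522 × 1077/477 = 215.68 V.
I_load = 215.68/42.8 = 5.0392 A, so P_out = 215.68 × 5.0392 = 1086.8 W.
All ideal ⇒ P_in = P_out, so I_supply = 1086.8/120 = 9.06 A.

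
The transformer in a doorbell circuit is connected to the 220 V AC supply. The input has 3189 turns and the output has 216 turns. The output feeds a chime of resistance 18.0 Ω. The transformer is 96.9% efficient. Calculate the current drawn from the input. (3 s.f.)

I_in ≈ 0.0579 A

V_out = 220 × 216/3189 = 14.901 V.
I_out = V_out/R = 14.901/18.0 = 0.82785 A.
P_out = V_out I_out = 14.901 × 0.82785 = 12.336 W.
P_in = P_out/η = 12.336/0.969 = 12.731 W.
I_in = P_in/V_in = 12.731/220 = 0.0579 A.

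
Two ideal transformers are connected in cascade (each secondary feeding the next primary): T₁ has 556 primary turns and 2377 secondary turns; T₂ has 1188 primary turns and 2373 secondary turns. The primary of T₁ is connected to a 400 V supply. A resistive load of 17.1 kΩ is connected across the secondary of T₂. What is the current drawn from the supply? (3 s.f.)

I_supply ≈ 1.71 A

After T₁: V = 400.00 × 2377/556 = 1710.1 V.
After T₂: V = 1710.1 × 2373/1188 = 3415.8 V.
I_load = 3415.8/17100 = 0.19976 A, so P_out = 3415.8 × 0.19976 = 682.33 W.
All ideal ⇒ P_in = P_out, so I_supply = 682.33/400 = 1.71 A.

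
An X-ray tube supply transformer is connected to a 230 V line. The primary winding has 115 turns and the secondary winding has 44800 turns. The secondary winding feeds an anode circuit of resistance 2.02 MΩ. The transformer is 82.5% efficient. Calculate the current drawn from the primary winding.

V_s = 230 × 44800/115 = 89600 V.
I_s = V_s/R = 89600/(2.02×10^6) = 0.044356 A.
P_out = V_s I_s = 89600 × 0.044356 = 3974.3 W.
P_in = P_out/η = 3974.3/0.825 = 4817.4 W.
I_p = P_in/V_p = 4817.4/230 = 20.9 A.

I_p ≈ 20.9 A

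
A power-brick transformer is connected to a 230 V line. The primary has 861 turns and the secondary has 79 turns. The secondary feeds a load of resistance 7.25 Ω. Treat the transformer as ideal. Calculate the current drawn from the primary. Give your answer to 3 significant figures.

I_p ≈ 0.267 A

V_s = V_p × N_s/N_p = 230 × 79/861 = 21.103 V.
I_s = V_s/R = 21.103/7.25 = 2.9108 A.
For an ideal transformer I_p N_p = I_s N_s, so I_p = 2.9108 × 79/861 = 0.267 A.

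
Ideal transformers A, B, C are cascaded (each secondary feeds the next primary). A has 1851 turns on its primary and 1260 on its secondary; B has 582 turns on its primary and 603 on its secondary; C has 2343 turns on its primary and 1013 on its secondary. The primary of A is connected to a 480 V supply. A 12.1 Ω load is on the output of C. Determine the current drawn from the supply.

After A: V = 480.00 × 1260/1851 = 326.74 V.
After B: V = 326.74 × 603/582 = 338.53 V.
After C: V = 338.53 × 1013/2343 = 146.36 V.
I_load = 146.36/12.1 = 12.096 A, so P_out = 146.36 × 12.096 = 1770.5 W.
All ideal ⇒ P_in = P_out, so I_supply = 1770.5/480 = 3.69 A.

I_supply ≈ 3.69 A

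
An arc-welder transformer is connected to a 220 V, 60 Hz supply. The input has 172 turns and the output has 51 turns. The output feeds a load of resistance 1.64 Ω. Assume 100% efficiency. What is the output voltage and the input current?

V_out = V_in × N_out/N_in = 220 × 51/172 = 65.233 V.
I_out = V_out/R = 65.233/1.64 = 39.776 A.
I_in = I_out × N_out/N_in = 39.776 × 51/172 = 11.8 A.

V_out ≈ 65.2 V, I_in ≈ 11.8 A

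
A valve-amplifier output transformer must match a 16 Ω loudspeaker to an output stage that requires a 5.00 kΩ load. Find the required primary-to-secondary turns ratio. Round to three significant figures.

N_p/N_s ≈ 17.7

Z_p/Z_s = (N_p/N_s)², so N_p/N_s = √(5000/16) = √312 = 17.7.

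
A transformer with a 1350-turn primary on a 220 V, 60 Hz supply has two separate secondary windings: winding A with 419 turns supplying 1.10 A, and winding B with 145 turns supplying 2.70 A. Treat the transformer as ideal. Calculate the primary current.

I_p ≈ 0.631 A

V_A = 220 × 419/1350 = 68.281 V; V_B = 220 × 145/1350 = 23.630 V.
P_out = V_A I_A + V_B I_B = 68.281×1.10 + 23.630×2.70 = 75.110 + 63.800 = 138.91 W.
Ideal ⇒ P_in = P_out, so I_p = P_out/V_p = 138.91/220 = 0.631 A.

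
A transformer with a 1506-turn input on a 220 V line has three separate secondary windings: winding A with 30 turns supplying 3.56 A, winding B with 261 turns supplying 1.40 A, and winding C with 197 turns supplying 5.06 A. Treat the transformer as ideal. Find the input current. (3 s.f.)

I_in ≈ 0.975 A

V_A = 220 × 30/1506 = 4.3825 V; V_B = 220 × 261/1506 = 38.127 V; V_C = 220 × 197/1506 = 28.778 V.
P_out = V_A I_A + V_B I_B + V_C I_C = 4.3825×3.56 + 38.127×1.40 + 28.778×5.06 = 15.602 + 53.378 + 145.62 = 214.60 W.
Ideal ⇒ P_in = P_out, so I_in = P_out/V_in = 214.60/220 = 0.975 A.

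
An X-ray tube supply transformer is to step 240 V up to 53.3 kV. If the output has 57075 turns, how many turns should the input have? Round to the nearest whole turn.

N_in/N_out = V_in/V_out, so N_in = 57075 × 240/53300 = 257.0 ≈ 257 turns.

N_in = 257 turns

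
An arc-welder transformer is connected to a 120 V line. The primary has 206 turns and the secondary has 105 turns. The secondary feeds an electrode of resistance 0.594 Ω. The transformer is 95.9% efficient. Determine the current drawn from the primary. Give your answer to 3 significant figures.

V_s = 120 × 105/206 = 61.165 V.
I_s = V_s/R = 61.165/0.594 = 102.97 A.
P_out = V_s I_s = 61.165 × 102.97 = 6298.3 W.
P_in = P_out/η = 6298.3/0.959 = 6567.5 W.
I_p = P_in/V_p = 6567.5/120 = 54.7 A.

I_p ≈ 54.7 A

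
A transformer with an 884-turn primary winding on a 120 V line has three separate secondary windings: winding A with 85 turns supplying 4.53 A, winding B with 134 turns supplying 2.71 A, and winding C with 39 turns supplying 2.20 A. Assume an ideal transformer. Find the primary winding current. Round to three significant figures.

I_p ≈ 0.943 A

V_A = 120 × 85/884 = 11.538 V; V_B = 120 × 134/884 = 18.190 V; V_C = 120 × 39/884 = 5.2941 V.
P_out = V_A I_A + V_B I_B + V_C I_C = 11.538×4.53 + 18.190×2.71 + 5.2941×2.20 = 52.269 + 49.295 + 11.647 = 113.21 W.
Ideal ⇒ P_in = P_out, so I_p = P_out/V_p = 113.21/120 = 0.943 A.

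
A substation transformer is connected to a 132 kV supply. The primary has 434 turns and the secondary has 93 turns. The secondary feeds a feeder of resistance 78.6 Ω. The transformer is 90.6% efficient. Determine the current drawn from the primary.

V_s = 132000 × 93/434 = 28286 V.
I_s = V_s/R = 28286/78.6 = 359.87 A.
P_out = V_s I_s = 28286 × 359.87 = 1.0179×10^7 W.
P_in = P_out/η = 1.0179×10^7/0.906 = 1.1235×10^7 W.
I_p = P_in/V_p = 1.1235×10^7/132000 = 85.1 A.

I_p ≈ 85.1 A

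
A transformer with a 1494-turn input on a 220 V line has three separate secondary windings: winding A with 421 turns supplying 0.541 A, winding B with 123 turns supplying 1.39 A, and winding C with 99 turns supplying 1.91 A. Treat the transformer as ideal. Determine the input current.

V_A = 220 × 421/1494 = 61.995 V; V_B = 220 × 123/1494 = 18.112 V; V_C = 220 × 99/1494 = 14.578 V.
P_out = V_A I_A + V_B I_B + V_C I_C = 61.995×0.541 + 18.112×1.39 + 14.578×1.91 = 33.539 + 25.176 + 27.845 = 86.560 W.
Ideal ⇒ P_in = P_out, so I_in = P_out/V_in = 86.560/220 = 0.393 A.

I_in ≈ 0.393 A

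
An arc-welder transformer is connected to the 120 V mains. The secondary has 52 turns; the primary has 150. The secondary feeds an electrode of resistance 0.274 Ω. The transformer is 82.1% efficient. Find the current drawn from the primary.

I_p ≈ 64.1 A

V_s = 120 × 52/150 = 41.600 V.
I_s = V_s/R = 41.600/0.274 = 151.82 A.
P_out = V_s I_s = 41.600 × 151.82 = 6315.9 W.
P_in = P_out/η = 6315.9/0.821 = 7693.0 W.
I_p = P_in/V_p = 7693.0/120 = 64.1 A.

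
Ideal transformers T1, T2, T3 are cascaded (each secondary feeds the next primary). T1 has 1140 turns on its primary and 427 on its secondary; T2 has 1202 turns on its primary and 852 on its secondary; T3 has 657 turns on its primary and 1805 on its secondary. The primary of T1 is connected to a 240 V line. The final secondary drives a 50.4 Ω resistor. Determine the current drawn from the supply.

After T1: V = 240.00 × 427/1140 = 89.895 V.
After T2: V = 89.895 × 852/1202 = 63.719 V.
After T3: V = 63.719 × 1805/657 = 175.06 V.
I_load = 175.06/50.4 = 3.4734 A, so P_out = 175.06 × 3.4734 = 608.04 W.
All ideal ⇒ P_in = P_out, so I_supply = 608.04/240 = 2.53 A.

I_supply ≈ 2.53 A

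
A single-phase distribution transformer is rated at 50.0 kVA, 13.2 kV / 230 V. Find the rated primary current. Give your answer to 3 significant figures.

I_p ≈ 3.79 A

I_p = S/V_p = 50000/13200 = 3.79 A.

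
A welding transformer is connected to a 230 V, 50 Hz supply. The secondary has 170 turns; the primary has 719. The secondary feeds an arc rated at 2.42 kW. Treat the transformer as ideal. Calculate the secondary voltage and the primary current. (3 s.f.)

V_s = V_p × N_s/N_p = 230 × 170/719 = 54.381 V.
I_s = P/V_s = 2420/54.381 = 44.501 A.
I_p = I_s × N_s/N_p = 44.501 × 170/719 = 10.5 A.

V_s ≈ 54.4 V, I_p ≈ 10.5 A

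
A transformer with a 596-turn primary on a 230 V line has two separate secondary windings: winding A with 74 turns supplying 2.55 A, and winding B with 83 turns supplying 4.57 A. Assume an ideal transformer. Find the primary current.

I_p ≈ 0.953 A

V_A = 230 × 74/596 = 28.557 V; V_B = 230 × 83/596 = 32.030 V.
P_out = V_A I_A + V_B I_B = 28.557×2.55 + 32.030×4.57 = 72.820 + 146.38 = 219.20 W.
Ideal ⇒ P_in = P_out, so I_p = P_out/V_p = 219.20/230 = 0.953 A.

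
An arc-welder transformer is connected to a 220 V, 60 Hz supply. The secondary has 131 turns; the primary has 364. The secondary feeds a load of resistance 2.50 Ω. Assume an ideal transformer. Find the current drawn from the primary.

V_s = V_p × N_s/N_p = 220 × 131/364 = 79.176 V.
I_s = V_s/R = 79.176/2.50 = 31.670 A.
For an ideal transformer I_p N_p = I_s N_s, so I_p = 31.670 × 131/364 = 11.4 A.

I_p ≈ 11.4 A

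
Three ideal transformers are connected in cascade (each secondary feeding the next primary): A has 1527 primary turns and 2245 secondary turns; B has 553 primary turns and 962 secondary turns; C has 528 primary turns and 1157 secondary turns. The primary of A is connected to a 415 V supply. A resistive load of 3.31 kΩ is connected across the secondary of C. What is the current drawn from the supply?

After A: V = 415.00 × 2245/1527 = 610.13 V.
After B: V = 610.13 × 962/553 = 1061.4 V.
After C: V = 1061.4 × 1157/528 = 2325.8 V.
I_load = 2325.8/3310 = 0.70266 A, so P_out = 2325.8 × 0.70266 = 1634.3 W.
All ideal ⇒ P_in = P_out, so I_supply = 1634.3/415 = 3.94 A.

I_supply ≈ 3.94 A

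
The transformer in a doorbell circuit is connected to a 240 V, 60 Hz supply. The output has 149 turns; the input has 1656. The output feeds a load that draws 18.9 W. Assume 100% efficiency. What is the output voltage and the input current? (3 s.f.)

V_out = V_in × N_out/N_in = 240 × 149/1656 = 21.594 V.
I_out = P/V_out = 18.9/21.594 = 0.87523 A.
I_in = I_out × N_out/N_in = 0.87523 × 149/1656 = 0.0787 A.

V_out ≈ 21.6 V, I_in ≈ 0.0787 A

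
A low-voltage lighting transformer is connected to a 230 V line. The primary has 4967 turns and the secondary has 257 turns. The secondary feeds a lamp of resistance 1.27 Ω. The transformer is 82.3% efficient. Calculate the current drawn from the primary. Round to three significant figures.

V_s = 230 × 257/4967 = 11.901 V.
I_s = V_s/R = 11.901/1.27 = 9.3705 A.
P_out = V_s I_s = 11.901 × 9.3705 = 111.51 W.
P_in = P_out/η = 111.51/0.823 = 135.50 W.
I_p = P_in/V_p = 135.50/230 = 0.589 A.

I_p ≈ 0.589 A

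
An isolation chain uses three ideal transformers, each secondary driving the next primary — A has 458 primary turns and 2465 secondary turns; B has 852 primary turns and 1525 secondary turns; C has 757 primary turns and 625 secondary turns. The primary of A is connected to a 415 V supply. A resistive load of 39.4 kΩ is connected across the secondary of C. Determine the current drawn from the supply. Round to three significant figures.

After A: V = 415.00 × 2465/458 = 2233.6 V.
After B: V = 2233.6 × 1525/852 = 3997.9 V.
After C: V = 3997.9 × 625/757 = 3300.8 V.
I_load = 3300.8/39400 = 0.083776 A, so P_out = 3300.8 × 0.083776 = 276.52 W.
All ideal ⇒ P_in = P_out, so I_supply = 276.52/415 = 0.666 A.

I_supply ≈ 0.666 A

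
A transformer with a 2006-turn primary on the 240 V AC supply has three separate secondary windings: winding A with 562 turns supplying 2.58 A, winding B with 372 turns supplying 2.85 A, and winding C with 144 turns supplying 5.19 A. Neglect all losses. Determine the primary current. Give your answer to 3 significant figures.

V_A = 240 × 562/2006 = 67.238 V; V_B = 240 × 372/2006 = 44.506 V; V_C = 240 × 144/2006 = 17.228 V.
P_out = V_A I_A + V_B I_B + V_C I_C = 67.238×2.58 + 44.506×2.85 + 17.228×5.19 = 173.47 + 126.84 + 89.415 = 389.73 W.
Ideal ⇒ P_in = P_out, so I_p = P_out/V_p = 389.73/240 = 1.62 A.

I_p ≈ 1.62 A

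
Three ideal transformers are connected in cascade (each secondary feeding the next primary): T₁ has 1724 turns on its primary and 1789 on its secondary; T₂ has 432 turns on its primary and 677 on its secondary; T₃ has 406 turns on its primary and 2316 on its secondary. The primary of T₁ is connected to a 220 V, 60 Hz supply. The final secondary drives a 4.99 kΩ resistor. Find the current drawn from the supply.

After T₁: V = 220.00 × 1789/1724 = 228.29 V.
After T₂: V = 228.29 × 677/432 = 357.77 V.
After T₃: V = 357.77 × 2316/406 = 2040.9 V.
I_load = 2040.9/4990 = 0.40899 A, so P_out = 2040.9 × 0.40899 = 834.69 W.
All ideal ⇒ P_in = P_out, so I_supply = 834.69/220 = 3.79 A.

I_supply ≈ 3.79 A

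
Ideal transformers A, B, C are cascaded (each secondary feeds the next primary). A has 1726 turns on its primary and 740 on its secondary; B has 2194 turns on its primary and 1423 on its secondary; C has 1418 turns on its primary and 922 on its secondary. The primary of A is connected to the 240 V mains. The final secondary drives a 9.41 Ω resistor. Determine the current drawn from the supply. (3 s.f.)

Secondary of A: V = 240.00 × 740/1726 = 102.90 V.
Secondary of B: V = 102.90 × 1423/2194 = 66.738 V.
Secondary of C: V = 66.738 × 922/1418 = 43.394 V.
I_load = 43.394/9.41 = 4.6114 A, so P_out = 43.394 × 4.6114 = 200.11 W.
All ideal ⇒ P_in = P_out, so I_supply = 200.11/240 = 0.834 A.

I_supply ≈ 0.834 A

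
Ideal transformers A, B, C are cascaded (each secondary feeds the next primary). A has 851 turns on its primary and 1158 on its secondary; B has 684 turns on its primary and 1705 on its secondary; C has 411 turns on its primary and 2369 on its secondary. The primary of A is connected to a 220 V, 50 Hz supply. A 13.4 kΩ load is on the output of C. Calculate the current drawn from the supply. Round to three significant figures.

I_supply ≈ 6.28 A

Secondary of A: V = 220.00 × 1158/851 = 299.37 V.
Secondary of B: V = 299.37 × 1705/684 = 746.23 V.
Secondary of C: V = 746.23 × 2369/411 = 4301.2 V.
I_load = 4301.2/13400 = 0.32099 A, so P_out = 4301.2 × 0.32099 = 1380.6 W.
All ideal ⇒ P_in = P_out, so I_supply = 1380.6/220 = 6.28 A.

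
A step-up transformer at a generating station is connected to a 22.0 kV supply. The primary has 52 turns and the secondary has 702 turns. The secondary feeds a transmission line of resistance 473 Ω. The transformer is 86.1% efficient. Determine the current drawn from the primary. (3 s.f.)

I_p ≈ 9850 A

V_s = 22000 × 702/52 = 297000 V.
I_s = V_s/R = 297000/473 = 627.91 A.
P_out = V_s I_s = 297000 × 627.91 = 1.8649×10^8 W.
P_in = P_out/η = 1.8649×10^8/0.861 = 2.1660×10^8 W.
I_p = P_in/V_p = 2.1660×10^8/22000 = 9850 A.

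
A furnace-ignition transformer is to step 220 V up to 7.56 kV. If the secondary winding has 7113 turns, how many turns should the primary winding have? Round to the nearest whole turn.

N_p/N_s = V_p/V_s, so N_p = 7113 × 220/7560 = 207.0 ≈ 207 turns.

N_p = 207 turns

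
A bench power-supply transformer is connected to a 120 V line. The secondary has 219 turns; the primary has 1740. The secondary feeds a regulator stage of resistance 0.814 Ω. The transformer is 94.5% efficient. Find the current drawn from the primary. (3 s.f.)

I_p ≈ 2.47 A

V_s = 120 × 219/1740 = 15.103 V.
I_s = V_s/R = 15.103/0.814 = 18.555 A.
P_out = V_s I_s = 15.103 × 18.555 = 280.24 W.
P_in = P_out/η = 280.24/0.945 = 296.55 W.
I_p = P_in/V_p = 296.55/120 = 2.47 A.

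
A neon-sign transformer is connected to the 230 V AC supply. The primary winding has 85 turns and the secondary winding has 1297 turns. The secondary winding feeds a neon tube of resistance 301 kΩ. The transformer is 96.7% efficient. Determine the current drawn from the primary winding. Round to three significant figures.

V_s = 230 × 1297/85 = 3509.5 V.
I_s = V_s/R = 3509.5/301000 = 0.011660 A.
P_out = V_s I_s = 3509.5 × 0.011660 = 40.920 W.
P_in = P_out/η = 40.920/0.967 = 42.316 W.
I_p = P_in/V_p = 42.316/230 = 0.184 A.

I_p ≈ 0.184 A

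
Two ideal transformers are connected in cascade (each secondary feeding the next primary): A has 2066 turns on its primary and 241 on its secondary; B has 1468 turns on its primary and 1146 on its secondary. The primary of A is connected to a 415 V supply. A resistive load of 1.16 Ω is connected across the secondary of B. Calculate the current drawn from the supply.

I_supply ≈ 2.97 A

Secondary of A: V = 415.00 × 241/2066 = 48.410 V.
Secondary of B: V = 48.410 × 1146/1468 = 37.791 V.
I_load = 37.791/1.16 = 32.579 A, so P_out = 37.791 × 32.579 = 1231.2 W.
All ideal ⇒ P_in = P_out, so I_supply = 1231.2/415 = 2.97 A.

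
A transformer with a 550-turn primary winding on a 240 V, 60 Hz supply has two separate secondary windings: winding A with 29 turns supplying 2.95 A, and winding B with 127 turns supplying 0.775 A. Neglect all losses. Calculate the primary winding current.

V_A = 240 × 29/550 = 12.655 V; V_B = 240 × 127/550 = 55.418 V.
P_out = V_A I_A + V_B I_B = 12.655×2.95 + 55.418×0.775 = 37.331 + 42.949 = 80.280 W.
Ideal ⇒ P_in = P_out, so I_p = P_out/V_p = 80.280/240 = 0.335 A.

I_p ≈ 0.335 A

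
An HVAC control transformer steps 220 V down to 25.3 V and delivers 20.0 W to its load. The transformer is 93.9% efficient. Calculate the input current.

P_in = P_out/η = 20.0/0.939 = 21.299 W.
I_in = P_in/V_in = 21.299/220 = 0.0968 A.

I_in ≈ 0.0968 A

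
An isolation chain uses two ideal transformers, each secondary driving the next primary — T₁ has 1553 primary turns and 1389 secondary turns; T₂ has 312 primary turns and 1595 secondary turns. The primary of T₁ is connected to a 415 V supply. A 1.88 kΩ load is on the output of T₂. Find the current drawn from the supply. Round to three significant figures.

After T₁: V = 415.00 × 1389/1553 = 371.18 V.
After T₂: V = 371.18 × 1595/312 = 1897.5 V.
I_load = 1897.5/1880 = 1.0093 A, so P_out = 1897.5 × 1.0093 = 1915.2 W.
All ideal ⇒ P_in = P_out, so I_supply = 1915.2/415 = 4.61 A.

I_supply ≈ 4.61 A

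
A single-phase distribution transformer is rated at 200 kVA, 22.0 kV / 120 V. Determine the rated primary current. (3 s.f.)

I_p ≈ 9.09 A

I_p = S/V_p = 200000/22000 = 9.09 A.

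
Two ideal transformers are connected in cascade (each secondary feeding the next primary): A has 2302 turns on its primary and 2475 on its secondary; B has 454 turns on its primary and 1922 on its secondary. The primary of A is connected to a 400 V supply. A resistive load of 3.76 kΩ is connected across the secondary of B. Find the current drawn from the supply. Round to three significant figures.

After A: V = 400.00 × 2475/2302 = 430.06 V.
After B: V = 430.06 × 1922/454 = 1820.7 V.
I_load = 1820.7/3760 = 0.48422 A, so P_out = 1820.7 × 0.48422 = 881.59 W.
All ideal ⇒ P_in = P_out, so I_supply = 881.59/400 = 2.20 A.

I_supply ≈ 2.20 A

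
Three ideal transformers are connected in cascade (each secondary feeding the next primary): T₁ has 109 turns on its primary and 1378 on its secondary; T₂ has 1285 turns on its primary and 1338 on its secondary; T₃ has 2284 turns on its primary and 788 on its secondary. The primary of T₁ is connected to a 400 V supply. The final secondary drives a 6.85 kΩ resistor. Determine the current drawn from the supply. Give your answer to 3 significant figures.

I_supply ≈ 1.20 A

Secondary of T₁: V = 400.00 × 1378/109 = 5056.9 V.
Secondary of T₂: V = 5056.9 × 1338/1285 = 5265.5 V.
Secondary of T₃: V = 5265.5 × 788/2284 = 1816.6 V.
I_load = 1816.6/6850 = 0.26520 A, so P_out = 1816.6 × 0.26520 = 481.77 W.
All ideal ⇒ P_in = P_out, so I_supply = 481.77/400 = 1.20 A.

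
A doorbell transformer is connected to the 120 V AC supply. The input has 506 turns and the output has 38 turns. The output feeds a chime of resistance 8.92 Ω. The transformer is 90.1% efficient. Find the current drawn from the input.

V_out = 120 × 38/506 = 9.0119 V.
I_out = V_out/R = 9.0119/8.92 = 1.0103 A.
P_out = V_out I_out = 9.0119 × 1.0103 = 9.1047 W.
P_in = P_out/η = 9.1047/0.901 = 10.105 W.
I_in = P_in/V_in = 10.105/120 = 0.0842 A.

I_in ≈ 0.0842 A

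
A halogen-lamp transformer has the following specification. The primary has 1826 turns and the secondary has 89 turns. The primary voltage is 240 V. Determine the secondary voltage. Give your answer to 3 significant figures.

V_s/V_p = N_s/N_p, so V_s = 240 × 89/1826 = 11.7 V.

V_s ≈ 11.7 V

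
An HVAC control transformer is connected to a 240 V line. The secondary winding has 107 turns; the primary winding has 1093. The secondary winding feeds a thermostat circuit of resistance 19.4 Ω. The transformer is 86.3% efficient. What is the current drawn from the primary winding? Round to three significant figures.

V_s = 240 × 107/1093 = 23.495 V.
I_s = V_s/R = 23.495/19.4 = 1.2111 A.
P_out = V_s I_s = 23.495 × 1.2111 = 28.454 W.
P_in = P_out/η = 28.454/0.863 = 32.971 W.
I_p = P_in/V_p = 32.971/240 = 0.137 A.

I_p ≈ 0.137 A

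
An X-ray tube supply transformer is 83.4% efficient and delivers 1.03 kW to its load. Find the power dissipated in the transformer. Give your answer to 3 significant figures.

P_in = P_out/η = 1030/0.834 = 1235.01 W.
P_loss = P_in − P_out = 1235.01 − 1030 = 205 W.

P_loss ≈ 205 W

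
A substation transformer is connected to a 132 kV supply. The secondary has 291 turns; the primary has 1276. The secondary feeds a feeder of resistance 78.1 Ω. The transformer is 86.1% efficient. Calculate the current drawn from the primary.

V_s = 132000 × 291/1276 = 30103 V.
I_s = V_s/R = 30103/78.1 = 385.45 A.
P_out = V_s I_s = 30103 × 385.45 = 1.1603×10^7 W.
P_in = P_out/η = 1.1603×10^7/0.861 = 1.3477×10^7 W.
I_p = P_in/V_p = 1.3477×10^7/132000 = 102 A.

I_p ≈ 102 A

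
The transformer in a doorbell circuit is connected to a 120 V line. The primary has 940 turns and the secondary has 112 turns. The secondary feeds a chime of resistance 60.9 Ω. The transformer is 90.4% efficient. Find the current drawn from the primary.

V_s = 120 × 112/940 = 14.298 V.
I_s = V_s/R = 14.298/60.9 = 0.23478 A.
P_out = V_s I_s = 14.298 × 0.23478 = 3.3568 W.
P_in = P_out/η = 3.3568/0.904 = 3.7133 W.
I_p = P_in/V_p = 3.7133/120 = 0.0309 A.

I_p ≈ 0.0309 A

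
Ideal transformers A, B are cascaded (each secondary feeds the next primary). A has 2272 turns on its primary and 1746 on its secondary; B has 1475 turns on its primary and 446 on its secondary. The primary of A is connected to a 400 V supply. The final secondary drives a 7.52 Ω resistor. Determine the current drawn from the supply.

I_supply ≈ 2.87 A

Secondary of A: V = 400.00 × 1746/2272 = 307.39 V.
Secondary of B: V = 307.39 × 446/1475 = 92.948 V.
I_load = 92.948/7.52 = 12.360 A, so P_out = 92.948 × 12.360 = 1148.8 W.
All ideal ⇒ P_in = P_out, so I_supply = 1148.8/400 = 2.87 A.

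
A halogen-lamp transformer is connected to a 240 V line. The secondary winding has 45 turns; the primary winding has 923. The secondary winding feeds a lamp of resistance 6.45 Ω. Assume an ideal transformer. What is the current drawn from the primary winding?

I_p ≈ 0.0884 A

V_s = V_p × N_s/N_p = 240 × 45/923 = 11.701 V.
I_s = V_s/R = 11.701/6.45 = 1.8141 A.
For an ideal transformer I_p N_p = I_s N_s, so I_p = 1.8141 × 45/923 = 0.0884 A.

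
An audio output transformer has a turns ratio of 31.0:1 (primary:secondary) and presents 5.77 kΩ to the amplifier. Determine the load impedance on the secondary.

Z_s = Z_p/(N_p/N_s)² = 5770/31.0² = 6.00 Ω.

Z_s ≈ 6.00 Ω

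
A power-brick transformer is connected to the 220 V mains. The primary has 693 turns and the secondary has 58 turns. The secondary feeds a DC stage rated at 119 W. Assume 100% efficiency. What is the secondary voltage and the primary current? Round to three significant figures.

V_s = V_p × N_s/N_p = 220 × 58/693 = 18.413 V.
I_s = P/V_s = 119/18.413 = 6.4629 A.
I_p = I_s × N_s/N_p = 6.4629 × 58/693 = 0.541 A.

V_s ≈ 18.4 V, I_p ≈ 0.541 A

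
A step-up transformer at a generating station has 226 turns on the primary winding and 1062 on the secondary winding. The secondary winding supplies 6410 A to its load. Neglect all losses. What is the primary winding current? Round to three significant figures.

For an ideal transformer I_p/I_s = N_s/N_p, so I_p = 6410 × 1062/226 = 30100 A.

I_p ≈ 30100 A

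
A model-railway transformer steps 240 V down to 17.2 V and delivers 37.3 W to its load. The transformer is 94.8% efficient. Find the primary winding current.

P_in = P_out/η = 37.3/0.948 = 39.346 W.
I_p = P_in/V_p = 39.346/240 = 0.164 A.

I_p ≈ 0.164 A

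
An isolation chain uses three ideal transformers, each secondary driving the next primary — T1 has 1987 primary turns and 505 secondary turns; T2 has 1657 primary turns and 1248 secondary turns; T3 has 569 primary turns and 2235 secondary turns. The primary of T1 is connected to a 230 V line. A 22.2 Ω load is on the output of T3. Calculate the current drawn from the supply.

Secondary of T1: V = 230.00 × 505/1987 = 58.455 V.
Secondary of T2: V = 58.455 × 1248/1657 = 44.026 V.
Secondary of T3: V = 44.026 × 2235/569 = 172.93 V.
I_load = 172.93/22.2 = 7.7898 A, so P_out = 172.93 × 7.7898 = 1347.1 W.
All ideal ⇒ P_in = P_out, so I_supply = 1347.1/230 = 5.86 A.

I_supply ≈ 5.86 A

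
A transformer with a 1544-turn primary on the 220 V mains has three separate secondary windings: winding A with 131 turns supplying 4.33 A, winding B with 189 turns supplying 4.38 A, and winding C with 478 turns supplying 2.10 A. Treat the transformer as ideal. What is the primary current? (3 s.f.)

V_A = 220 × 131/1544 = 18.666 V; V_B = 220 × 189/1544 = 26.930 V; V_C = 220 × 478/1544 = 68.109 V.
P_out = V_A I_A + V_B I_B + V_C I_C = 18.666×4.33 + 26.930×4.38 + 68.109×2.10 = 80.823 + 117.95 + 143.03 = 341.81 W.
Ideal ⇒ P_in = P_out, so I_p = P_out/V_p = 341.81/220 = 1.55 A.

I_p ≈ 1.55 A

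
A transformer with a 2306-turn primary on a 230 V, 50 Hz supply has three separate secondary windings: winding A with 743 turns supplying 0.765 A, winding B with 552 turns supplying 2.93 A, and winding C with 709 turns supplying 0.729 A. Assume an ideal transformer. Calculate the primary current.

V_A = 230 × 743/2306 = 74.107 V; V_B = 230 × 552/2306 = 55.056 V; V_C = 230 × 709/2306 = 70.716 V.
P_out = V_A I_A + V_B I_B + V_C I_C = 74.107×0.765 + 55.056×2.93 + 70.716×0.729 = 56.692 + 161.32 + 51.552 = 269.56 W.
Ideal ⇒ P_in = P_out, so I_p = P_out/V_p = 269.56/230 = 1.17 A.

I_p ≈ 1.17 A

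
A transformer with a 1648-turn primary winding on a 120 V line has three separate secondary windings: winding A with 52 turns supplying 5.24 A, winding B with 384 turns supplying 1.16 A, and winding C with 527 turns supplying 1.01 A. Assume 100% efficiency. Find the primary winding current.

V_A = 120 × 52/1648 = 3.7864 V; V_B = 120 × 384/1648 = 27.961 V; V_C = 120 × 527/1648 = 38.374 V.
P_out = V_A I_A + V_B I_B + V_C I_C = 3.7864×5.24 + 27.961×1.16 + 38.374×1.01 = 19.841 + 32.435 + 38.758 = 91.033 W.
Ideal ⇒ P_in = P_out, so I_p = P_out/V_p = 91.033/120 = 0.759 A.

I_p ≈ 0.759 A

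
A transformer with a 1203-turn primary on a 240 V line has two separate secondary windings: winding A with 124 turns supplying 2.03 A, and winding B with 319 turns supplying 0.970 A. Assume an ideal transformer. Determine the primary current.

I_p ≈ 0.466 A

V_A = 240 × 124/1203 = 24.738 V; V_B = 240 × 319/1203 = 63.641 V.
P_out = V_A I_A + V_B I_B = 24.738×2.03 + 63.641×0.970 = 50.218 + 61.732 = 111.95 W.
Ideal ⇒ P_in = P_out, so I_p = P_out/V_p = 111.95/240 = 0.466 A.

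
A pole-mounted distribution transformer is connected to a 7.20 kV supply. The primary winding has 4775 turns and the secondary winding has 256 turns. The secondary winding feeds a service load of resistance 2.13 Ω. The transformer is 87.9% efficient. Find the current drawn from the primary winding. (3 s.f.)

I_p ≈ 11.1 A

V_s = 7200 × 256/4775 = 386.01 V.
I_s = V_s/R = 386.01/2.13 = 181.23 A.
P_out = V_s I_s = 386.01 × 181.23 = 69955 W.
P_in = P_out/η = 69955/0.879 = 79585 W.
I_p = P_in/V_p = 79585/7200 = 11.1 A.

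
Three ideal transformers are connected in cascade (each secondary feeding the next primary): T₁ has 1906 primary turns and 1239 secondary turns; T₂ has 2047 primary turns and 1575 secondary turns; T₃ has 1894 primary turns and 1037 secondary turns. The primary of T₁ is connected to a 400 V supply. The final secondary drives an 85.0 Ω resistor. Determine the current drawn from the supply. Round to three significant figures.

After T₁: V = 400.00 × 1239/1906 = 260.02 V.
After T₂: V = 260.02 × 1575/2047 = 200.06 V.
After T₃: V = 200.06 × 1037/1894 = 109.54 V.
I_load = 109.54/85.0 = 1.2887 A, so P_out = 109.54 × 1.2887 = 141.16 W.
All ideal ⇒ P_in = P_out, so I_supply = 141.16/400 = 0.353 A.

I_supply ≈ 0.353 A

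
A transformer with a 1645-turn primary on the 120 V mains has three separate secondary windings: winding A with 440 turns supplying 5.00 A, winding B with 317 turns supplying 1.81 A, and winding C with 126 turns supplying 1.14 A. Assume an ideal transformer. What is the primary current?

V_A = 120 × 440/1645 = 32.097 V; V_B = 120 × 317/1645 = 23.125 V; V_C = 120 × 126/1645 = 9.1915 V.
P_out = V_A I_A + V_B I_B + V_C I_C = 32.097×5.00 + 23.125×1.81 + 9.1915×1.14 = 160.49 + 41.856 + 10.478 = 212.82 W.
Ideal ⇒ P_in = P_out, so I_p = P_out/V_p = 212.82/120 = 1.77 A.

I_p ≈ 1.77 A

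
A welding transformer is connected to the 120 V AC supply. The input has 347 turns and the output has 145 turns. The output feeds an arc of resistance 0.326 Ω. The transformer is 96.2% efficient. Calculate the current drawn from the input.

V_out = 120 × 145/347 = 50.144 V.
I_out = V_out/R = 50.144/0.326 = 153.82 A.
P_out = V_out I_out = 50.144 × 153.82 = 7713.0 W.
P_in = P_out/η = 7713.0/0.962 = 8017.6 W.
I_in = P_in/V_in = 8017.6/120 = 66.8 A.

I_in ≈ 66.8 A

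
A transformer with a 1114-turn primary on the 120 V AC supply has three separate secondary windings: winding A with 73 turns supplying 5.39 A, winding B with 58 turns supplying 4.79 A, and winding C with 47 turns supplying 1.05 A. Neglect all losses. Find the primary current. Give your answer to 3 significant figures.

I_p ≈ 0.647 A

V_A = 120 × 73/1114 = 7.8636 V; V_B = 120 × 58/1114 = 6.2478 V; V_C = 120 × 47/1114 = 5.0628 V.
P_out = V_A I_A + V_B I_B + V_C I_C = 7.8636×5.39 + 6.2478×4.79 + 5.0628×1.05 = 42.385 + 29.927 + 5.3160 = 77.627 W.
Ideal ⇒ P_in = P_out, so I_p = P_out/V_p = 77.627/120 = 0.647 A.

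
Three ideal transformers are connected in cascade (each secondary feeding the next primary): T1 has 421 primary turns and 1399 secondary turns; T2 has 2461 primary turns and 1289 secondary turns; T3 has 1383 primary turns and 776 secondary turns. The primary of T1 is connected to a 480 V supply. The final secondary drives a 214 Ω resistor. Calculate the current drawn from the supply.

Secondary of T1: V = 480.00 × 1399/421 = 1595.1 V.
Secondary of T2: V = 1595.1 × 1289/2461 = 835.45 V.
Secondary of T3: V = 835.45 × 776/1383 = 468.77 V.
I_load = 468.77/214 = 2.1905 A, so P_out = 468.77 × 2.1905 = 1026.8 W.
All ideal ⇒ P_in = P_out, so I_supply = 1026.8/480 = 2.14 A.

I_supply ≈ 2.14 A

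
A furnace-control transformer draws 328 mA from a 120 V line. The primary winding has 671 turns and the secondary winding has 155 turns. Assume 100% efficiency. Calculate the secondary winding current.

I_s/I_p = N_p/N_s, so I_s = 0.328 × 671/155 = 1.42 A.

I_s ≈ 1.42 A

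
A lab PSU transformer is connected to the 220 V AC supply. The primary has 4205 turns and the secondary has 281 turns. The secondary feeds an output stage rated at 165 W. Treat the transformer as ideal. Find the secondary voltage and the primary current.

V_s = V_p × N_s/N_p = 220 × 281/4205 = 14.702 V.
I_s = P/V_s = 165/14.702 = 11.223 A.
I_p = I_s × N_s/N_p = 11.223 × 281/4205 = 0.750 A.

V_s ≈ 14.7 V, I_p ≈ 0.750 A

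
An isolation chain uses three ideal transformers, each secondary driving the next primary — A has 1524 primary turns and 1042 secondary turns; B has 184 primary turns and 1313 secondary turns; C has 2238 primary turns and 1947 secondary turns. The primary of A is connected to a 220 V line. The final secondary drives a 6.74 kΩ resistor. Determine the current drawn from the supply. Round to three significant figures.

After A: V = 220.00 × 1042/1524 = 150.42 V.
After B: V = 150.42 × 1313/184 = 1073.4 V.
After C: V = 1073.4 × 1947/2238 = 933.81 V.
I_load = 933.81/6740 = 0.13855 A, so P_out = 933.81 × 0.13855 = 129.38 W.
All ideal ⇒ P_in = P_out, so I_supply = 129.38/220 = 0.588 A.

I_supply ≈ 0.588 A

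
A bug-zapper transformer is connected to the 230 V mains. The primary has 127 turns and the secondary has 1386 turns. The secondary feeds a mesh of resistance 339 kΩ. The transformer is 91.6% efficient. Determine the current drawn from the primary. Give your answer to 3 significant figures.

I_p ≈ 0.0882 A

V_s = 230 × 1386/127 = 2510.1 V.
I_s = V_s/R = 2510.1/339000 = 0.0074044 A.
P_out = V_s I_s = 2510.1 × 0.0074044 = 18.586 W.
P_in = P_out/η = 18.586/0.916 = 20.290 W.
I_p = P_in/V_p = 20.290/230 = 0.0882 A.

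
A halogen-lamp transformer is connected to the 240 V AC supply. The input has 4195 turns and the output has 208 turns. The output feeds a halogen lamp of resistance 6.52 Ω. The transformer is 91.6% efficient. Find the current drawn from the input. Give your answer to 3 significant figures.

V_out = 240 × 208/4195 = 11.900 V.
I_out = V_out/R = 11.900/6.52 = 1.8251 A.
P_out = V_out I_out = 11.900 × 1.8251 = 21.719 W.
P_in = P_out/η = 21.719/0.916 = 23.711 W.
I_in = P_in/V_in = 23.711/240 = 0.0988 A.

I_in ≈ 0.0988 A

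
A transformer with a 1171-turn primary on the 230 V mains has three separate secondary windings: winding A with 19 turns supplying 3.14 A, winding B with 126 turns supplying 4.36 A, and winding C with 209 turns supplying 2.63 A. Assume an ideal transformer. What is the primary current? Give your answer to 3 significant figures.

I_p ≈ 0.989 A

V_A = 230 × 19/1171 = 3.7319 V; V_B = 230 × 126/1171 = 24.748 V; V_C = 230 × 209/1171 = 41.050 V.
P_out = V_A I_A + V_B I_B + V_C I_C = 3.7319×3.14 + 24.748×4.36 + 41.050×2.63 = 11.718 + 107.90 + 107.96 = 227.58 W.
Ideal ⇒ P_in = P_out, so I_p = P_out/V_p = 227.58/230 = 0.989 A.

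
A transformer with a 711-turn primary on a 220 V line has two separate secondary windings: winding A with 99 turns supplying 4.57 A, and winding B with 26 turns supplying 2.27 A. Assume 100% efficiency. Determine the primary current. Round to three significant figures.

I_p ≈ 0.719 A

V_A = 220 × 99/711 = 30.633 V; V_B = 220 × 26/711 = 8.0450 V.
P_out = V_A I_A + V_B I_B = 30.633×4.57 + 8.0450×2.27 = 139.99 + 18.262 = 158.25 W.
Ideal ⇒ P_in = P_out, so I_p = P_out/V_p = 158.25/220 = 0.719 A.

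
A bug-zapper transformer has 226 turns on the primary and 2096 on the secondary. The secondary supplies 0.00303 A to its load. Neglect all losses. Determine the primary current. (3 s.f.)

For an ideal transformer I_p/I_s = N_s/N_p, so I_p = 0.00303 × 2096/226 = 0.0281 A.

I_p ≈ 0.0281 A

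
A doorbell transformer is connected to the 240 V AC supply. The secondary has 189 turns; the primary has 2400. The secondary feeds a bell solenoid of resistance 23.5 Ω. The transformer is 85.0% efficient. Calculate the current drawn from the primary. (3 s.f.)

V_s = 240 × 189/2400 = 18.900 V.
I_s = V_s/R = 18.900/23.5 = 0.80426 A.
P_out = V_s I_s = 18.900 × 0.80426 = 15.200 W.
P_in = P_out/η = 15.200/0.850 = 17.883 W.
I_p = P_in/V_p = 17.883/240 = 0.0745 A.

I_p ≈ 0.0745 A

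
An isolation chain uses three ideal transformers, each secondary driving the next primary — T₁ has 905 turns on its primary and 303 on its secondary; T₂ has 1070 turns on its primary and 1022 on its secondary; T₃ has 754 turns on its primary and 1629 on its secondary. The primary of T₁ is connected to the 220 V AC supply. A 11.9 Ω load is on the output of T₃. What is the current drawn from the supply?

I_supply ≈ 8.82 A

Secondary of T₁: V = 220.00 × 303/905 = 73.657 V.
Secondary of T₂: V = 73.657 × 1022/1070 = 70.353 V.
Secondary of T₃: V = 70.353 × 1629/754 = 152.00 V.
I_load = 152.00/11.9 = 12.773 A, so P_out = 152.00 × 12.773 = 1941.4 W.
All ideal ⇒ P_in = P_out, so I_supply = 1941.4/220 = 8.82 A.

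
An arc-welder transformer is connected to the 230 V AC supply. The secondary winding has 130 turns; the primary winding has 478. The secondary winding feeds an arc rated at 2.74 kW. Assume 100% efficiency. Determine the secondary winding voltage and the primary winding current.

V_s ≈ 62.6 V, I_p ≈ 11.9 A

V_s = V_p × N_s/N_p = 230 × 130/478 = 62.552 V.
I_s = P/V_s = 2740/62.552 = 43.803 A.
I_p = I_s × N_s/N_p = 43.803 × 130/478 = 11.9 A.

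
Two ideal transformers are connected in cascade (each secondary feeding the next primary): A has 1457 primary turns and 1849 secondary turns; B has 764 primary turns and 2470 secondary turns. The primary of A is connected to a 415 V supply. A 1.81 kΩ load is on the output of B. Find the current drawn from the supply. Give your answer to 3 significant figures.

After A: V = 415.00 × 1849/1457 = 526.65 V.
After B: V = 526.65 × 2470/764 = 1702.7 V.
I_load = 1702.7/1810 = 0.94070 A, so P_out = 1702.7 × 0.94070 = 1601.7 W.
All ideal ⇒ P_in = P_out, so I_supply = 1601.7/415 = 3.86 A.

I_supply ≈ 3.86 A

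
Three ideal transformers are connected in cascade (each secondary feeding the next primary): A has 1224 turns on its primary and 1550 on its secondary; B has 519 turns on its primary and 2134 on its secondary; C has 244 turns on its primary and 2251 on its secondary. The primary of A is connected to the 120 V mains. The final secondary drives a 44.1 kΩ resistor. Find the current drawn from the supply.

Secondary of A: V = 120.00 × 1550/1224 = 151.96 V.
Secondary of B: V = 151.96 × 2134/519 = 624.83 V.
Secondary of C: V = 624.83 × 2251/244 = 5764.3 V.
I_load = 5764.3/44100 = 0.13071 A, so P_out = 5764.3 × 0.13071 = 753.44 W.
All ideal ⇒ P_in = P_out, so I_supply = 753.44/120 = 6.28 A.

I_supply ≈ 6.28 A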